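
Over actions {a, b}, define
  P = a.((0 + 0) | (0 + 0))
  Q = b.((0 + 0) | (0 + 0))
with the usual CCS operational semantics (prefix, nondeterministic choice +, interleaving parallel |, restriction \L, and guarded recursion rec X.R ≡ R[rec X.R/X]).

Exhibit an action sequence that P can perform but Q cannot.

a

Reachable graph of P (2 states):
  u0 = a.((0 + 0) | (0 + 0)) ⊢ —a→ u1
  u1 = (0 + 0) | (0 + 0) ⊢ deadlocked
Reachable graph of Q (2 states):
  v0 = b.((0 + 0) | (0 + 0)) ⊢ —b→ v1
  v1 = (0 + 0) | (0 + 0) ⊢ deadlocked
Trace ⟨a⟩ through P, begin at {u0}:
  [1] a ⇒ {u1}
  — P admits the full trace.
Trace ⟨a⟩ through Q, begin at {v0}:
  [1] a ⇒ no successor for Q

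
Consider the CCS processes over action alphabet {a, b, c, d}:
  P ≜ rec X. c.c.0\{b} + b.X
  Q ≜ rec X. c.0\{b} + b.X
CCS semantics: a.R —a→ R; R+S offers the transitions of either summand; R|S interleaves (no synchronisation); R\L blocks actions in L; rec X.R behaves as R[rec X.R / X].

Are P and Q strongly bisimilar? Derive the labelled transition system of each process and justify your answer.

LTS(P): 3 reachable states
  m0 = rec X. c.c.0\{b} + b.X | —b→ m0, —c→ m1
  m1 = c.0\{b} | —c→ m2
  m2 = 0\{b} | ∅
LTS(Q): 2 reachable states
  n0 = rec X. c.0\{b} + b.X | —b→ n0, —c→ n1
  n1 = 0\{b} | ∅
Bisimilarity quotient blocks:
  B0 = {m0}
  B1 = {m1}
  B2 = {m2, n1}
  B3 = {n0}
m0 ∈ B0, n0 ∈ B3 → different blocks

P ≁ Q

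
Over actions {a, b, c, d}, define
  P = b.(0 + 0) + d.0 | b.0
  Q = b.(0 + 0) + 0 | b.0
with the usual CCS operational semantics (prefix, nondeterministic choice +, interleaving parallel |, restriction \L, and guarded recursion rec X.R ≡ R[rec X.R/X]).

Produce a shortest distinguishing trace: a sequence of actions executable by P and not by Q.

LTS(P): 5 reachable states
  s0 = b.(0 + 0) + d.0 | b.0 → -b-> s1, -b-> s2, -d-> s3
  s1 = 0 + 0 → (no moves)
  s2 = d.0 | 0 → -d-> s4
  s3 = 0 | b.0 → -b-> s4
  s4 = 0 | 0 → (no moves)
LTS(Q): 3 reachable states
  t0 = b.(0 + 0) + 0 | b.0 → -b-> t1, -b-> t2
  t1 = 0 + 0 → (no moves)
  t2 = 0 | 0 → (no moves)
Trace ⟨d⟩ through P, begin at {s0}:
  [1] d ⇒ {s3}
  ✓ P
Trace ⟨d⟩ through Q, begin at {t0}:
  [1] d ⇒ ∅ (Q stuck)

d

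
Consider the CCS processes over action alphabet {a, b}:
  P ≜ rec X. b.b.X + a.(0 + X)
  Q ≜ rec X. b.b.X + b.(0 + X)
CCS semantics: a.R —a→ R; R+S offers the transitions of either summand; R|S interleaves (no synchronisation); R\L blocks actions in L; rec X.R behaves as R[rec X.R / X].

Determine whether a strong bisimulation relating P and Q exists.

P's transition system — 3 states:
  m0 = rec X. b.b.X + a.(0 + X) :: -a-> m1, -b-> m2
  m1 = 0 + (rec X. b.b.X + a.(0 + X)) :: -a-> m1, -b-> m2
  m2 = b.(rec X. b.b.X + a.(0 + X)) :: -b-> m0
Q's transition system — 3 states:
  n0 = rec X. b.b.X + b.(0 + X) :: -b-> n1, -b-> n2
  n1 = 0 + (rec X. b.b.X + b.(0 + X)) :: -b-> n1, -b-> n2
  n2 = b.(rec X. b.b.X + b.(0 + X)) :: -b-> n0
Coarsest stable partition (strong bisimilarity classes):
  B0 = {m0, m1}
  B1 = {m2}
  B2 = {n0, n1, n2}
m0 ∈ B0, n0 ∈ B2 → different blocks

NO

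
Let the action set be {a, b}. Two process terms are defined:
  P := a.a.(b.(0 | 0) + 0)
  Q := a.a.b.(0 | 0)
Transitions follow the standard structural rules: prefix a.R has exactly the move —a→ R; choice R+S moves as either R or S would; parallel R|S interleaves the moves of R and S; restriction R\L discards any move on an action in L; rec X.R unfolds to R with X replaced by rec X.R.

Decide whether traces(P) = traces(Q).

trace-equivalent

LTS(P): 4 reachable states
  s0 = a.a.(b.(0 | 0) + 0) ⊢ -a-> s1
  s1 = a.(b.(0 | 0) + 0) ⊢ -a-> s2
  s2 = b.(0 | 0) + 0 ⊢ -b-> s3
  s3 = 0 | 0 ⊢ stopped
LTS(Q): 4 reachable states
  t0 = a.a.b.(0 | 0) ⊢ -a-> t1
  t1 = a.b.(0 | 0) ⊢ -a-> t2
  t2 = b.(0 | 0) ⊢ -b-> t3
  t3 = 0 | 0 ⊢ stopped
Partition-refinement fixed point:
  B0 = {s0, t0}
  B1 = {s1, t1}
  B2 = {s2, t2}
  B3 = {s3, t3}
s0 ∈ B0, t0 ∈ B0 → same block
Bisimilar ⇒ trace-equivalent.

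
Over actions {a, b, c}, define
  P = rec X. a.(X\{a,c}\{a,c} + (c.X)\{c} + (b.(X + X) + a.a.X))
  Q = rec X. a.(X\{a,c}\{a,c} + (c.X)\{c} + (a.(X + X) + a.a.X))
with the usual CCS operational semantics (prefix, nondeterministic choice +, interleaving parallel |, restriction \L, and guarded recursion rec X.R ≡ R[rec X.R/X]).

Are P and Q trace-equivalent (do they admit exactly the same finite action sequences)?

NO — witness ⟨ab⟩

LTS(P): 4 reachable states
  u0 = rec X. a.(X\{a,c}\{a,c} + (c.X)\{c} + (b.(X + X) + a.a.X)) ⊢ -a-> u1
  u1 = (rec X. a.(X\{a,c}\{a,c} + (c.X)\{c} + (b.(X + X) + a.a.X)))\{a,c}\{a,c} + (c.(rec X. a.(X\{a,c}\{a,c} + (c.X)\{c} + (b.(X + X) + a.a.X))))\{c} + (b.((rec X. a.(X\{a,c}\{a,c} + (c.X)\{c} + (b.(X + X) + a.a.X))) + (rec X. a.(X\{a,c}\{a,c} + (c.X)\{c} + (b.(X + X) + a.a.X)))) + a.a.(rec X. a.(X\{a,c}\{a,c} + (c.X)\{c} + (b.(X + X) + a.a.X)))) ⊢ -a-> u2, -b-> u3
  u2 = a.(rec X. a.(X\{a,c}\{a,c} + (c.X)\{c} + (b.(X + X) + a.a.X))) ⊢ -a-> u0
  u3 = (rec X. a.(X\{a,c}\{a,c} + (c.X)\{c} + (b.(X + X) + a.a.X))) + (rec X. a.(X\{a,c}\{a,c} + (c.X)\{c} + (b.(X + X) + a.a.X))) ⊢ -a-> u1
LTS(Q): 4 reachable states
  v0 = rec X. a.(X\{a,c}\{a,c} + (c.X)\{c} + (a.(X + X) + a.a.X)) ⊢ -a-> v1
  v1 = (rec X. a.(X\{a,c}\{a,c} + (c.X)\{c} + (a.(X + X) + a.a.X)))\{a,c}\{a,c} + (c.(rec X. a.(X\{a,c}\{a,c} + (c.X)\{c} + (a.(X + X) + a.a.X))))\{c} + (a.((rec X. a.(X\{a,c}\{a,c} + (c.X)\{c} + (a.(X + X) + a.a.X))) + (rec X. a.(X\{a,c}\{a,c} + (c.X)\{c} + (a.(X + X) + a.a.X)))) + a.a.(rec X. a.(X\{a,c}\{a,c} + (c.X)\{c} + (a.(X + X) + a.a.X)))) ⊢ -a-> v2, -a-> v3
  v2 = (rec X. a.(X\{a,c}\{a,c} + (c.X)\{c} + (a.(X + X) + a.a.X))) + (rec X. a.(X\{a,c}\{a,c} + (c.X)\{c} + (a.(X + X) + a.a.X))) ⊢ -a-> v1
  v3 = a.(rec X. a.(X\{a,c}\{a,c} + (c.X)\{c} + (a.(X + X) + a.a.X))) ⊢ -a-> v0
Run σ = ⟨ab⟩ on P: start {u0}
  after a @ step 1: {u1}
  after b @ step 2: {u3}
  ✓ P
Run σ = ⟨ab⟩ on Q: start {v0}
  after a @ step 1: {v1}
  after b @ step 2: ∅  — Q cannot continue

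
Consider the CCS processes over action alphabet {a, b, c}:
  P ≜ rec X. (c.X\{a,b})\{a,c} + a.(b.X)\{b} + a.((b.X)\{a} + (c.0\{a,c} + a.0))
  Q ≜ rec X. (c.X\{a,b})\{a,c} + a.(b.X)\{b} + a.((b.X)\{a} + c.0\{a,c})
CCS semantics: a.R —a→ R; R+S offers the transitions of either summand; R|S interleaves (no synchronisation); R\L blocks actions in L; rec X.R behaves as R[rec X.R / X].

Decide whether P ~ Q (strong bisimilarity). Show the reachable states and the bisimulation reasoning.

LTS(P): 6 reachable states
  s0 = rec X. (c.X\{a,b})\{a,c} + a.(b.X)\{b} + a.((b.X)\{a} + (c.0\{a,c} + a.0)) :: -a-> s1, -a-> s2
  s1 = (b.(rec X. (c.X\{a,b})\{a,c} + a.(b.X)\{b} + a.((b.X)\{a} + (c.0\{a,c} + a.0))))\{a} + (c.0\{a,c} + a.0) :: -a-> s3, -b-> s4, -c-> s5
  s2 = (b.(rec X. (c.X\{a,b})\{a,c} + a.(b.X)\{b} + a.((b.X)\{a} + (c.0\{a,c} + a.0))))\{b} :: ·
  s3 = 0 :: ·
  s4 = (rec X. (c.X\{a,b})\{a,c} + a.(b.X)\{b} + a.((b.X)\{a} + (c.0\{a,c} + a.0)))\{a} :: ·
  s5 = 0\{a,c} :: ·
LTS(Q): 5 reachable states
  t0 = rec X. (c.X\{a,b})\{a,c} + a.(b.X)\{b} + a.((b.X)\{a} + c.0\{a,c}) :: -a-> t1, -a-> t2
  t1 = (b.(rec X. (c.X\{a,b})\{a,c} + a.(b.X)\{b} + a.((b.X)\{a} + c.0\{a,c})))\{a} + c.0\{a,c} :: -b-> t3, -c-> t4
  t2 = (b.(rec X. (c.X\{a,b})\{a,c} + a.(b.X)\{b} + a.((b.X)\{a} + c.0\{a,c})))\{b} :: ·
  t3 = (rec X. (c.X\{a,b})\{a,c} + a.(b.X)\{b} + a.((b.X)\{a} + c.0\{a,c}))\{a} :: ·
  t4 = 0\{a,c} :: ·
Coarsest stable partition (strong bisimilarity classes):
  B0 = {s0}
  B1 = {s1}
  B2 = {s2, s3, s4, s5, t2, t3, t4}
  B3 = {t0}
  B4 = {t1}
s0 ∈ B0, t0 ∈ B3 → different blocks

not bisimilar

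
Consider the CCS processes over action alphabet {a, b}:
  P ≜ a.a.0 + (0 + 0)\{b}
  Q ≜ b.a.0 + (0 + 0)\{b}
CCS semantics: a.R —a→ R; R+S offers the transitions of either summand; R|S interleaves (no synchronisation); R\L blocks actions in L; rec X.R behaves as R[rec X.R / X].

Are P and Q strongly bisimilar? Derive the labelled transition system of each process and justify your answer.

P's transition system — 3 states:
  m0 = a.a.0 + (0 + 0)\{b} :: ··a··> m1
  m1 = a.0 :: ··a··> m2
  m2 = 0 :: stopped
Q's transition system — 3 states:
  n0 = b.a.0 + (0 + 0)\{b} :: ··b··> n1
  n1 = a.0 :: ··a··> n2
  n2 = 0 :: stopped
Bisimilarity quotient blocks:
  B0 = {m0}
  B1 = {m1, n1}
  B2 = {m2, n2}
  B3 = {n0}
m0 ∈ B0, n0 ∈ B3 → different blocks

not bisimilar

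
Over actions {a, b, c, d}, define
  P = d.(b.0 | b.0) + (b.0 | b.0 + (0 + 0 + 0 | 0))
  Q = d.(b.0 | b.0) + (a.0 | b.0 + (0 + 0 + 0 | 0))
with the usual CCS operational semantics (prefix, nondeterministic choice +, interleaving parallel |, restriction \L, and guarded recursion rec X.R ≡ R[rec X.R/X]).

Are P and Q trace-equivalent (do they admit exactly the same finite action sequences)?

P's transition system — 5 states:
  p0 = d.(b.0 | b.0) + (b.0 | b.0 + (0 + 0 + 0 | 0)) has moves ··b··> p1, ··b··> p2, ··d··> p3
  p1 = 0 | b.0 has moves ··b··> p4
  p2 = b.0 | 0 has moves ··b··> p4
  p3 = b.0 | b.0 has moves ··b··> p1, ··b··> p2
  p4 = 0 | 0 has moves ∅
Q's transition system — 6 states:
  q0 = d.(b.0 | b.0) + (a.0 | b.0 + (0 + 0 + 0 | 0)) has moves ··a··> q1, ··b··> q2, ··d··> q3
  q1 = 0 | b.0 has moves ··b··> q4
  q2 = a.0 | 0 has moves ··a··> q4
  q3 = b.0 | b.0 has moves ··b··> q1, ··b··> q5
  q4 = 0 | 0 has moves ∅
  q5 = b.0 | 0 has moves ··b··> q4
Trace ⟨bb⟩ through P, begin at {p0}:
  after b @ step 1: {p1, p2}
  after b @ step 2: {p4}
  ✓ P
Trace ⟨bb⟩ through Q, begin at {q0}:
  after b @ step 1: {q2}
  after b @ step 2: no successor for Q

traces(P) ≠ traces(Q) — witness ⟨bb⟩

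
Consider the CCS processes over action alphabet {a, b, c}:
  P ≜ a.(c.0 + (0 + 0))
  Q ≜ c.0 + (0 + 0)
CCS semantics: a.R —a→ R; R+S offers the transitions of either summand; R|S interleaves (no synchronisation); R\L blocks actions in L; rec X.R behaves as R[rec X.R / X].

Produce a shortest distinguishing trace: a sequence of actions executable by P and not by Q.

a

P's transition system — 3 states:
  s0 = a.(c.0 + (0 + 0)) | ··a··> s1
  s1 = c.0 + (0 + 0) | ··c··> s2
  s2 = 0 | ·
Q's transition system — 2 states:
  t0 = c.0 + (0 + 0) | ··c··> t1
  t1 = 0 | ·
Run σ = ⟨a⟩ on P: start {s0}
  [1] a ⇒ {s1}
  ✓ P
Run σ = ⟨a⟩ on Q: start {t0}
  [1] a ⇒ ∅ (Q stuck)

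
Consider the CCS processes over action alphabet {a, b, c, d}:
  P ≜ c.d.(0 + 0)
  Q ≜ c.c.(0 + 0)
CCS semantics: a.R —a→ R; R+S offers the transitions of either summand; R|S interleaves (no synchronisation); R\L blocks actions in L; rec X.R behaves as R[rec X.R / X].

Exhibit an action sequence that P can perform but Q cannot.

Reachable graph of P (3 states):
  p0 = c.d.(0 + 0) → --c--▸ p1
  p1 = d.(0 + 0) → --d--▸ p2
  p2 = 0 + 0 → stopped
Reachable graph of Q (3 states):
  q0 = c.c.(0 + 0) → --c--▸ q1
  q1 = c.(0 + 0) → --c--▸ q2
  q2 = 0 + 0 → stopped
Run σ = ⟨cd⟩ on P: start {p0}
  [1] c ⇒ {p1}
  [2] d ⇒ {p2}
  — P admits the full trace.
Run σ = ⟨cd⟩ on Q: start {q0}
  [1] c ⇒ {q1}
  [2] d ⇒ ∅ (Q stuck)

cd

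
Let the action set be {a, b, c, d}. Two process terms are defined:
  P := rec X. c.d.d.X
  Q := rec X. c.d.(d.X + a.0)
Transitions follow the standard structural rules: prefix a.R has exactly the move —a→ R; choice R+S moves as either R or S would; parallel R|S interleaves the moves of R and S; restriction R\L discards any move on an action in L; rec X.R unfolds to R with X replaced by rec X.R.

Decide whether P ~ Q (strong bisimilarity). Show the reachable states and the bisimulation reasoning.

P ≁ Q

Reachable graph of P (3 states):
  s0 = rec X. c.d.d.X | ··c··> s1
  s1 = d.d.(rec X. c.d.d.X) | ··d··> s2
  s2 = d.(rec X. c.d.d.X) | ··d··> s0
Reachable graph of Q (4 states):
  t0 = rec X. c.d.(d.X + a.0) | ··c··> t1
  t1 = d.(d.(rec X. c.d.(d.X + a.0)) + a.0) | ··d··> t2
  t2 = d.(rec X. c.d.(d.X + a.0)) + a.0 | ··a··> t3, ··d··> t0
  t3 = 0 | stopped
Bisimilarity quotient blocks:
  B0 = {s0}
  B1 = {s1}
  B2 = {s2}
  B3 = {t0}
  B4 = {t1}
  B5 = {t2}
  B6 = {t3}
s0 ∈ B0, t0 ∈ B3 → different blocks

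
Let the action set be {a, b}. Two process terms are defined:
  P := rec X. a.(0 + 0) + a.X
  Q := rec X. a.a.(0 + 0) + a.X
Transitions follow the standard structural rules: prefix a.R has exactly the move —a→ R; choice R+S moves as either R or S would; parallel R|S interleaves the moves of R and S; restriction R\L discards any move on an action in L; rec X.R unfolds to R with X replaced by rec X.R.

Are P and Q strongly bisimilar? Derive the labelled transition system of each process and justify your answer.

NO

LTS(P): 2 reachable states
  m0 = rec X. a.(0 + 0) + a.X → -a-> m0, -a-> m1
  m1 = 0 + 0 → ∅
LTS(Q): 3 reachable states
  n0 = rec X. a.a.(0 + 0) + a.X → -a-> n0, -a-> n1
  n1 = a.(0 + 0) → -a-> n2
  n2 = 0 + 0 → ∅
Coarsest stable partition (strong bisimilarity classes):
  B0 = {m0}
  B1 = {m1, n2}
  B2 = {n0}
  B3 = {n1}
m0 ∈ B0, n0 ∈ B2 → different blocks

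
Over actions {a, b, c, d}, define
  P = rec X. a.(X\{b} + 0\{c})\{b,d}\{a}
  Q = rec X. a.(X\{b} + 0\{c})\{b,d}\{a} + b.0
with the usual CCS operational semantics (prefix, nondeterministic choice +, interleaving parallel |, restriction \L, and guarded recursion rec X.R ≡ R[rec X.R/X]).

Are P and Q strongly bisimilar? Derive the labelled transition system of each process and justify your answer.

NO

P's transition system — 2 states:
  s0 = rec X. a.(X\{b} + 0\{c})\{b,d}\{a} ⊢ =a=> s1
  s1 = ((rec X. a.(X\{b} + 0\{c})\{b,d}\{a})\{b} + 0\{c})\{b,d}\{a} ⊢ ·
Q's transition system — 3 states:
  t0 = rec X. a.(X\{b} + 0\{c})\{b,d}\{a} + b.0 ⊢ =a=> t1, =b=> t2
  t1 = ((rec X. a.(X\{b} + 0\{c})\{b,d}\{a} + b.0)\{b} + 0\{c})\{b,d}\{a} ⊢ ·
  t2 = 0 ⊢ ·
Partition-refinement fixed point:
  B0 = {s0}
  B1 = {s1, t1, t2}
  B2 = {t0}
s0 ∈ B0, t0 ∈ B2 → different blocks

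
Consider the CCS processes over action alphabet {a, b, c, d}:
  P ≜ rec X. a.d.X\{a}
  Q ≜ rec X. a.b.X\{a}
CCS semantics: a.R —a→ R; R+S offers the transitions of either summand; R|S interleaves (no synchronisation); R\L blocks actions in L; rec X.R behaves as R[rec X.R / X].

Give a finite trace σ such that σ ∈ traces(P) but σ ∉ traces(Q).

ad

LTS(P): 3 reachable states
  s0 = rec X. a.d.X\{a} → --a--▸ s1
  s1 = d.(rec X. a.d.X\{a})\{a} → --d--▸ s2
  s2 = (rec X. a.d.X\{a})\{a} → deadlocked
LTS(Q): 3 reachable states
  t0 = rec X. a.b.X\{a} → --a--▸ t1
  t1 = b.(rec X. a.b.X\{a})\{a} → --b--▸ t2
  t2 = (rec X. a.b.X\{a})\{a} → deadlocked
Trace ⟨ad⟩ through P, begin at {s0}:
  after a @ step 1: {s1}
  after d @ step 2: {s2}
  ✓ P
Trace ⟨ad⟩ through Q, begin at {t0}:
  after a @ step 1: {t1}
  after d @ step 2: ∅ (Q stuck)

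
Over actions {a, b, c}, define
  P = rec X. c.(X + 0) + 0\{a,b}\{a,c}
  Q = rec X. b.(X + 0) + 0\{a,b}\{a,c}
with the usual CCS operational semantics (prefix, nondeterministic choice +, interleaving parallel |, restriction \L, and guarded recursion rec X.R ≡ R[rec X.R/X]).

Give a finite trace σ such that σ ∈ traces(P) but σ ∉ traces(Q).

LTS(P): 2 reachable states
  u0 = rec X. c.(X + 0) + 0\{a,b}\{a,c} | -c-> u1
  u1 = (rec X. c.(X + 0) + 0\{a,b}\{a,c}) + 0 | -c-> u1
LTS(Q): 2 reachable states
  v0 = rec X. b.(X + 0) + 0\{a,b}\{a,c} | -b-> v1
  v1 = (rec X. b.(X + 0) + 0\{a,b}\{a,c}) + 0 | -b-> v1
Trace ⟨c⟩ through P, begin at {u0}:
  step 1 (c): {u1}
  P completes σ.
Trace ⟨c⟩ through Q, begin at {v0}:
  step 1 (c): ∅  — Q cannot continue

c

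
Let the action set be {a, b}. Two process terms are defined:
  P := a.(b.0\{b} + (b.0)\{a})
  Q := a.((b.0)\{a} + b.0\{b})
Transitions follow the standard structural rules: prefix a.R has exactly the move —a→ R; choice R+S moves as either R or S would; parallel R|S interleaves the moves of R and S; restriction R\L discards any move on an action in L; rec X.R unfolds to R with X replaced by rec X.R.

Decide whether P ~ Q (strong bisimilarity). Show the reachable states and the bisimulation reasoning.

YES

LTS(P): 4 reachable states
  m0 = a.(b.0\{b} + (b.0)\{a}) | --a--▸ m1
  m1 = b.0\{b} + (b.0)\{a} | --b--▸ m2, --b--▸ m3
  m2 = 0\{a} | stopped
  m3 = 0\{b} | stopped
LTS(Q): 4 reachable states
  n0 = a.((b.0)\{a} + b.0\{b}) | --a--▸ n1
  n1 = (b.0)\{a} + b.0\{b} | --b--▸ n2, --b--▸ n3
  n2 = 0\{a} | stopped
  n3 = 0\{b} | stopped
Coarsest stable partition (strong bisimilarity classes):
  B0 = {m0, n0}
  B1 = {m1, n1}
  B2 = {m2, m3, n2, n3}
m0 ∈ B0, n0 ∈ B0 → same block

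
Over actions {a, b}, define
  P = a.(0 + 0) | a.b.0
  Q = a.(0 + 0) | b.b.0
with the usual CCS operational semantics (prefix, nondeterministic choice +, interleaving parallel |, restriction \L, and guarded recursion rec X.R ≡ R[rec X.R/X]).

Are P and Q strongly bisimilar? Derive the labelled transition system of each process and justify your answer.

P ≁ Q

LTS(P): 6 reachable states
  s0 = a.(0 + 0) | a.b.0 has moves —a→ s1, —a→ s2
  s1 = (0 + 0) | a.b.0 has moves —a→ s3
  s2 = a.(0 + 0) | b.0 has moves —a→ s3, —b→ s4
  s3 = (0 + 0) | b.0 has moves —b→ s5
  s4 = a.(0 + 0) | 0 has moves —a→ s5
  s5 = (0 + 0) | 0 has moves ·
LTS(Q): 6 reachable states
  t0 = a.(0 + 0) | b.b.0 has moves —a→ t1, —b→ t2
  t1 = (0 + 0) | b.b.0 has moves —b→ t3
  t2 = a.(0 + 0) | b.0 has moves —a→ t3, —b→ t4
  t3 = (0 + 0) | b.0 has moves —b→ t5
  t4 = a.(0 + 0) | 0 has moves —a→ t5
  t5 = (0 + 0) | 0 has moves ·
Coarsest stable partition (strong bisimilarity classes):
  B0 = {s0}
  B1 = {s2, t2}
  B2 = {s3, t3}
  B3 = {s5, t5}
  B4 = {s4, t4}
  B5 = {s1}
  B6 = {t0}
  B7 = {t1}
s0 ∈ B0, t0 ∈ B6 → different blocks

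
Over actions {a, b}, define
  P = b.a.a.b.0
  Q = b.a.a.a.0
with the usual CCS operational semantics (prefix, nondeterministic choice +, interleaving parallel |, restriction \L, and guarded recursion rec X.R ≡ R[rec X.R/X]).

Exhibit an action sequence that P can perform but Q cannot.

Reachable graph of P (5 states):
  s0 = b.a.a.b.0 has moves --b--▸ s1
  s1 = a.a.b.0 has moves --a--▸ s2
  s2 = a.b.0 has moves --a--▸ s3
  s3 = b.0 has moves --b--▸ s4
  s4 = 0 has moves deadlocked
Reachable graph of Q (5 states):
  t0 = b.a.a.a.0 has moves --b--▸ t1
  t1 = a.a.a.0 has moves --a--▸ t2
  t2 = a.a.0 has moves --a--▸ t3
  t3 = a.0 has moves --a--▸ t4
  t4 = 0 has moves deadlocked
Run σ = ⟨baab⟩ on P: start {s0}
  step 1 (b): {s1}
  step 2 (a): {s2}
  step 3 (a): {s3}
  step 4 (b): {s4}
  ✓ P
Run σ = ⟨baab⟩ on Q: start {t0}
  step 1 (b): {t1}
  step 2 (a): {t2}
  step 3 (a): {t3}
  step 4 (b): ∅  — Q cannot continue

baab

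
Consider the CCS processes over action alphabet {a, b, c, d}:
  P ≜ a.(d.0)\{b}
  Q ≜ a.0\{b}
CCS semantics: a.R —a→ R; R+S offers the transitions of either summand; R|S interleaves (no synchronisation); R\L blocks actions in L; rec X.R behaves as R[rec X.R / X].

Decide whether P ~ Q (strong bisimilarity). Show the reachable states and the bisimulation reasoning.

P ≁ Q

LTS(P): 3 reachable states
  m0 = a.(d.0)\{b} ⊢ ··a··> m1
  m1 = (d.0)\{b} ⊢ ··d··> m2
  m2 = 0\{b} ⊢ (no moves)
LTS(Q): 2 reachable states
  n0 = a.0\{b} ⊢ ··a··> n1
  n1 = 0\{b} ⊢ (no moves)
Partition-refinement fixed point:
  B0 = {m0}
  B1 = {m1}
  B2 = {m2, n1}
  B3 = {n0}
m0 ∈ B0, n0 ∈ B3 → different blocks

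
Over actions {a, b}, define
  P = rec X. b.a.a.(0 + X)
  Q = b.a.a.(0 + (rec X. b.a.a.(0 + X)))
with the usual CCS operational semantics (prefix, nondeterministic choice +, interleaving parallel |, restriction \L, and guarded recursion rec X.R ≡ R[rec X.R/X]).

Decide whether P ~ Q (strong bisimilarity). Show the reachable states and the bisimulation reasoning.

LTS(P): 4 reachable states
  p0 = rec X. b.a.a.(0 + X) | -b-> p1
  p1 = a.a.(0 + (rec X. b.a.a.(0 + X))) | -a-> p2
  p2 = a.(0 + (rec X. b.a.a.(0 + X))) | -a-> p3
  p3 = 0 + (rec X. b.a.a.(0 + X)) | -b-> p1
LTS(Q): 4 reachable states
  q0 = b.a.a.(0 + (rec X. b.a.a.(0 + X))) | -b-> q1
  q1 = a.a.(0 + (rec X. b.a.a.(0 + X))) | -a-> q2
  q2 = a.(0 + (rec X. b.a.a.(0 + X))) | -a-> q3
  q3 = 0 + (rec X. b.a.a.(0 + X)) | -b-> q1
Bisimilarity quotient blocks:
  B0 = {p0, p3, q0, q3}
  B1 = {p1, q1}
  B2 = {p2, q2}
p0 ∈ B0, q0 ∈ B0 → same block

bisimilar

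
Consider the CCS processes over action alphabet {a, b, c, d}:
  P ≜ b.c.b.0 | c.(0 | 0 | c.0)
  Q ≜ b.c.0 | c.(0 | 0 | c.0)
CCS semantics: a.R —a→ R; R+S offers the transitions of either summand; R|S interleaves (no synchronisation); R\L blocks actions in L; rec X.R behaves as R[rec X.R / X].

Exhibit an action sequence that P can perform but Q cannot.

P's transition system — 12 states:
  m0 = b.c.b.0 | c.(0 | 0 | c.0) → —b→ m1, —c→ m2
  m1 = c.b.0 | c.(0 | 0 | c.0) → —c→ m3, —c→ m4
  m2 = b.c.b.0 | (0 | 0 | c.0) → —b→ m4, —c→ m5
  m3 = b.0 | c.(0 | 0 | c.0) → —b→ m6, —c→ m7
  m4 = c.b.0 | (0 | 0 | c.0) → —c→ m7, —c→ m8
  m5 = b.c.b.0 | (0 | 0 | 0) → —b→ m8
  m6 = 0 | c.(0 | 0 | c.0) → —c→ m9
  m7 = b.0 | (0 | 0 | c.0) → —b→ m9, —c→ m10
  m8 = c.b.0 | (0 | 0 | 0) → —c→ m10
  m9 = 0 | (0 | 0 | c.0) → —c→ m11
  m10 = b.0 | (0 | 0 | 0) → —b→ m11
  m11 = 0 | (0 | 0 | 0) → ·
Q's transition system — 9 states:
  n0 = b.c.0 | c.(0 | 0 | c.0) → —b→ n1, —c→ n2
  n1 = c.0 | c.(0 | 0 | c.0) → —c→ n3, —c→ n4
  n2 = b.c.0 | (0 | 0 | c.0) → —b→ n4, —c→ n5
  n3 = 0 | c.(0 | 0 | c.0) → —c→ n6
  n4 = c.0 | (0 | 0 | c.0) → —c→ n6, —c→ n7
  n5 = b.c.0 | (0 | 0 | 0) → —b→ n7
  n6 = 0 | (0 | 0 | c.0) → —c→ n8
  n7 = c.0 | (0 | 0 | 0) → —c→ n8
  n8 = 0 | (0 | 0 | 0) → ·
Executing bcb from P (initial set {m0}):
  [1] b ⇒ {m1}
  [2] c ⇒ {m3, m4}
  [3] b ⇒ {m6}
  P completes σ.
Executing bcb from Q (initial set {n0}):
  [1] b ⇒ {n1}
  [2] c ⇒ {n3, n4}
  [3] b ⇒ ∅  — Q cannot continue

bcb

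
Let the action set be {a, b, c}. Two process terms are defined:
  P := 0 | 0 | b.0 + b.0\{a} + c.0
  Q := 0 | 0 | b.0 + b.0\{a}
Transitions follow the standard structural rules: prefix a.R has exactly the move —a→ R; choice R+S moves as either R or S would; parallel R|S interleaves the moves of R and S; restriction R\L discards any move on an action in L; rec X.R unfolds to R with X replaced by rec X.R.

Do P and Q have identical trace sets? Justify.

Reachable graph of P (4 states):
  s0 = 0 | 0 | b.0 + b.0\{a} + c.0 :: —b→ s1, —b→ s2, —c→ s3
  s1 = 0 | 0 | 0 :: (no moves)
  s2 = 0\{a} :: (no moves)
  s3 = 0 :: (no moves)
Reachable graph of Q (3 states):
  t0 = 0 | 0 | b.0 + b.0\{a} :: —b→ t1, —b→ t2
  t1 = 0 | 0 | 0 :: (no moves)
  t2 = 0\{a} :: (no moves)
Trace ⟨c⟩ through P, begin at {s0}:
  after c @ step 1: {s3}
  P completes σ.
Trace ⟨c⟩ through Q, begin at {t0}:
  after c @ step 1: no successor for Q

traces(P) ≠ traces(Q) — witness ⟨c⟩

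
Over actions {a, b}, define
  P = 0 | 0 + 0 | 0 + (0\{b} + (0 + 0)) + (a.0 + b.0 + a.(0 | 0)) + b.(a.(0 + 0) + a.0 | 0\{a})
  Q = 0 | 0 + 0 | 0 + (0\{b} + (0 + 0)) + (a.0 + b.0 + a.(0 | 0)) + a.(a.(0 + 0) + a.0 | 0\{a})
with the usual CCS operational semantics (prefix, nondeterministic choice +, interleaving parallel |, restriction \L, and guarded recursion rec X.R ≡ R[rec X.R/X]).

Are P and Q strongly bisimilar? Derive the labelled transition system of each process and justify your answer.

not bisimilar

LTS(P): 6 reachable states
  p0 = 0 | 0 + 0 | 0 + (0\{b} + (0 + 0)) + (a.0 + b.0 + a.(0 | 0)) + b.(a.(0 + 0) + a.0 | 0\{a}) has moves —a→ p1, —a→ p2, —b→ p1, —b→ p3
  p1 = 0 has moves ·
  p2 = 0 | 0 has moves ·
  p3 = a.(0 + 0) + a.0 | 0\{a} has moves —a→ p4, —a→ p5
  p4 = 0 + 0 has moves ·
  p5 = 0 | 0\{a} has moves ·
LTS(Q): 6 reachable states
  q0 = 0 | 0 + 0 | 0 + (0\{b} + (0 + 0)) + (a.0 + b.0 + a.(0 | 0)) + a.(a.(0 + 0) + a.0 | 0\{a}) has moves —a→ q1, —a→ q2, —a→ q3, —b→ q1
  q1 = 0 has moves ·
  q2 = 0 | 0 has moves ·
  q3 = a.(0 + 0) + a.0 | 0\{a} has moves —a→ q4, —a→ q5
  q4 = 0 + 0 has moves ·
  q5 = 0 | 0\{a} has moves ·
Partition-refinement fixed point:
  B0 = {p0}
  B1 = {p1, p2, p4, p5, q1, q2, q4, q5}
  B2 = {p3, q3}
  B3 = {q0}
p0 ∈ B0, q0 ∈ B3 → different blocks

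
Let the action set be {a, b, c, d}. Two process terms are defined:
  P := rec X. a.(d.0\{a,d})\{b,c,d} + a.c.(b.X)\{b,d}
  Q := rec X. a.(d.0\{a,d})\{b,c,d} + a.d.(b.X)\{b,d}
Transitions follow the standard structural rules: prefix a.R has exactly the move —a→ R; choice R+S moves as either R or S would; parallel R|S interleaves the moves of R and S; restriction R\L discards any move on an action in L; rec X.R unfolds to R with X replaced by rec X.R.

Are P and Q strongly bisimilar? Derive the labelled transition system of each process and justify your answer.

Reachable graph of P (4 states):
  u0 = rec X. a.(d.0\{a,d})\{b,c,d} + a.c.(b.X)\{b,d} ⊢ =a=> u1, =a=> u2
  u1 = (d.0\{a,d})\{b,c,d} ⊢ stopped
  u2 = c.(b.(rec X. a.(d.0\{a,d})\{b,c,d} + a.c.(b.X)\{b,d}))\{b,d} ⊢ =c=> u3
  u3 = (b.(rec X. a.(d.0\{a,d})\{b,c,d} + a.c.(b.X)\{b,d}))\{b,d} ⊢ stopped
Reachable graph of Q (4 states):
  v0 = rec X. a.(d.0\{a,d})\{b,c,d} + a.d.(b.X)\{b,d} ⊢ =a=> v1, =a=> v2
  v1 = (d.0\{a,d})\{b,c,d} ⊢ stopped
  v2 = d.(b.(rec X. a.(d.0\{a,d})\{b,c,d} + a.d.(b.X)\{b,d}))\{b,d} ⊢ =d=> v3
  v3 = (b.(rec X. a.(d.0\{a,d})\{b,c,d} + a.d.(b.X)\{b,d}))\{b,d} ⊢ stopped
Bisimilarity quotient blocks:
  B0 = {u0}
  B1 = {u1, u3, v1, v3}
  B2 = {u2}
  B3 = {v0}
  B4 = {v2}
u0 ∈ B0, v0 ∈ B3 → different blocks

not bisimilar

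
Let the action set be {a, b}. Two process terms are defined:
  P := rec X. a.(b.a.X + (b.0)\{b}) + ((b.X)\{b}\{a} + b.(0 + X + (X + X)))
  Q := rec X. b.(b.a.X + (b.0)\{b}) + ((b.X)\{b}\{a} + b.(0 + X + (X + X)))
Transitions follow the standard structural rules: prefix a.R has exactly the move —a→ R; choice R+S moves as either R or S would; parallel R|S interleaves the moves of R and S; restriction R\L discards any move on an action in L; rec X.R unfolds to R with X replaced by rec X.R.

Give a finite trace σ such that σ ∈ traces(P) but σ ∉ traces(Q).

a

Reachable graph of P (4 states):
  u0 = rec X. a.(b.a.X + (b.0)\{b}) + ((b.X)\{b}\{a} + b.(0 + X + (X + X))) :: -a-> u1, -b-> u2
  u1 = b.a.(rec X. a.(b.a.X + (b.0)\{b}) + ((b.X)\{b}\{a} + b.(0 + X + (X + X)))) + (b.0)\{b} :: -b-> u3
  u2 = 0 + (rec X. a.(b.a.X + (b.0)\{b}) + ((b.X)\{b}\{a} + b.(0 + X + (X + X)))) + ((rec X. a.(b.a.X + (b.0)\{b}) + ((b.X)\{b}\{a} + b.(0 + X + (X + X)))) + (rec X. a.(b.a.X + (b.0)\{b}) + ((b.X)\{b}\{a} + b.(0 + X + (X + X))))) :: -a-> u1, -b-> u2
  u3 = a.(rec X. a.(b.a.X + (b.0)\{b}) + ((b.X)\{b}\{a} + b.(0 + X + (X + X)))) :: -a-> u0
Reachable graph of Q (4 states):
  v0 = rec X. b.(b.a.X + (b.0)\{b}) + ((b.X)\{b}\{a} + b.(0 + X + (X + X))) :: -b-> v1, -b-> v2
  v1 = 0 + (rec X. b.(b.a.X + (b.0)\{b}) + ((b.X)\{b}\{a} + b.(0 + X + (X + X)))) + ((rec X. b.(b.a.X + (b.0)\{b}) + ((b.X)\{b}\{a} + b.(0 + X + (X + X)))) + (rec X. b.(b.a.X + (b.0)\{b}) + ((b.X)\{b}\{a} + b.(0 + X + (X + X))))) :: -b-> v1, -b-> v2
  v2 = b.a.(rec X. b.(b.a.X + (b.0)\{b}) + ((b.X)\{b}\{a} + b.(0 + X + (X + X)))) + (b.0)\{b} :: -b-> v3
  v3 = a.(rec X. b.(b.a.X + (b.0)\{b}) + ((b.X)\{b}\{a} + b.(0 + X + (X + X)))) :: -a-> v0
Executing a from P (initial set {u0}):
  [1] a ⇒ {u1}
  ✓ P
Executing a from Q (initial set {v0}):
  [1] a ⇒ no successor for Q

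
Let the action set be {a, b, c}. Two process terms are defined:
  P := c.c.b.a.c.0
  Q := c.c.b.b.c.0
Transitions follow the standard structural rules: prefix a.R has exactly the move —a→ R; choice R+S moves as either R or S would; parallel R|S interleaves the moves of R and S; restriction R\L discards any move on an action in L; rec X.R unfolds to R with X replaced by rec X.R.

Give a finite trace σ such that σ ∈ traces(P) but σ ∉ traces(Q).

ccba

P's transition system — 6 states:
  s0 = c.c.b.a.c.0 | ··c··> s1
  s1 = c.b.a.c.0 | ··c··> s2
  s2 = b.a.c.0 | ··b··> s3
  s3 = a.c.0 | ··a··> s4
  s4 = c.0 | ··c··> s5
  s5 = 0 | ∅
Q's transition system — 6 states:
  t0 = c.c.b.b.c.0 | ··c··> t1
  t1 = c.b.b.c.0 | ··c··> t2
  t2 = b.b.c.0 | ··b··> t3
  t3 = b.c.0 | ··b··> t4
  t4 = c.0 | ··c··> t5
  t5 = 0 | ∅
Trace ⟨ccba⟩ through P, begin at {s0}:
  after c @ step 1: {s1}
  after c @ step 2: {s2}
  after b @ step 3: {s3}
  after a @ step 4: {s4}
  — P admits the full trace.
Trace ⟨ccba⟩ through Q, begin at {t0}:
  after c @ step 1: {t1}
  after c @ step 2: {t2}
  after b @ step 3: {t3}
  after a @ step 4: ∅  — Q cannot continue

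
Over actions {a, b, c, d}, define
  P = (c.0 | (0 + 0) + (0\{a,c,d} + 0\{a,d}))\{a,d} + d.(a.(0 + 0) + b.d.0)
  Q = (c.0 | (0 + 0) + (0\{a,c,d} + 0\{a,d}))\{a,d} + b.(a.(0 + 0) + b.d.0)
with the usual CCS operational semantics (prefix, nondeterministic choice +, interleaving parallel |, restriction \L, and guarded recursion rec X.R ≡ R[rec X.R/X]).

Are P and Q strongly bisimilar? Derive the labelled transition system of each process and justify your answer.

Reachable graph of P (6 states):
  s0 = (c.0 | (0 + 0) + (0\{a,c,d} + 0\{a,d}))\{a,d} + d.(a.(0 + 0) + b.d.0) | -c-> s1, -d-> s2
  s1 = (0 | (0 + 0))\{a,d} | ∅
  s2 = a.(0 + 0) + b.d.0 | -a-> s3, -b-> s4
  s3 = 0 + 0 | ∅
  s4 = d.0 | -d-> s5
  s5 = 0 | ∅
Reachable graph of Q (6 states):
  t0 = (c.0 | (0 + 0) + (0\{a,c,d} + 0\{a,d}))\{a,d} + b.(a.(0 + 0) + b.d.0) | -b-> t1, -c-> t2
  t1 = a.(0 + 0) + b.d.0 | -a-> t3, -b-> t4
  t2 = (0 | (0 + 0))\{a,d} | ∅
  t3 = 0 + 0 | ∅
  t4 = d.0 | -d-> t5
  t5 = 0 | ∅
Bisimilarity quotient blocks:
  B0 = {s0}
  B1 = {s1, s3, s5, t2, t3, t5}
  B2 = {s2, t1}
  B3 = {s4, t4}
  B4 = {t0}
s0 ∈ B0, t0 ∈ B4 → different blocks

NO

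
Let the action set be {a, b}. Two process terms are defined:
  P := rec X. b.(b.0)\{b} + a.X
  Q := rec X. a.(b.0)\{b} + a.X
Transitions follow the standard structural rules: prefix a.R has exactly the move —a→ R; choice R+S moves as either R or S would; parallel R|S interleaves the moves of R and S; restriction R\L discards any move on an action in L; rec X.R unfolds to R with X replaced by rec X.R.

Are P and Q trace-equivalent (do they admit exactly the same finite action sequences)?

trace-distinct — witness ⟨b⟩

Reachable graph of P (2 states):
  s0 = rec X. b.(b.0)\{b} + a.X :: -a-> s0, -b-> s1
  s1 = (b.0)\{b} :: ∅
Reachable graph of Q (2 states):
  t0 = rec X. a.(b.0)\{b} + a.X :: -a-> t0, -a-> t1
  t1 = (b.0)\{b} :: ∅
Run σ = ⟨b⟩ on P: start {s0}
  step 1 (b): {s1}
  — P admits the full trace.
Run σ = ⟨b⟩ on Q: start {t0}
  step 1 (b): ∅  — Q cannot continue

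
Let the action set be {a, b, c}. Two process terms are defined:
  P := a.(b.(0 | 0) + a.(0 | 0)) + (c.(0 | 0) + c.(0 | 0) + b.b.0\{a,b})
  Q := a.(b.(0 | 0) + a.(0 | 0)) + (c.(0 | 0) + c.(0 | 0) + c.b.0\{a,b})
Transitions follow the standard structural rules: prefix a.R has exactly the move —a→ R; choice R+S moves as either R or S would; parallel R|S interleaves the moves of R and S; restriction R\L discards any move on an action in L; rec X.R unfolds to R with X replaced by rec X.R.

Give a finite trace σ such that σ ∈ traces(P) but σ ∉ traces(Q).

Reachable graph of P (5 states):
  u0 = a.(b.(0 | 0) + a.(0 | 0)) + (c.(0 | 0) + c.(0 | 0) + b.b.0\{a,b}) | =a=> u1, =b=> u2, =c=> u3
  u1 = b.(0 | 0) + a.(0 | 0) | =a=> u3, =b=> u3
  u2 = b.0\{a,b} | =b=> u4
  u3 = 0 | 0 | ∅
  u4 = 0\{a,b} | ∅
Reachable graph of Q (5 states):
  v0 = a.(b.(0 | 0) + a.(0 | 0)) + (c.(0 | 0) + c.(0 | 0) + c.b.0\{a,b}) | =a=> v1, =c=> v2, =c=> v3
  v1 = b.(0 | 0) + a.(0 | 0) | =a=> v2, =b=> v2
  v2 = 0 | 0 | ∅
  v3 = b.0\{a,b} | =b=> v4
  v4 = 0\{a,b} | ∅
Trace ⟨b⟩ through P, begin at {u0}:
  after b @ step 1: {u2}
  P completes σ.
Trace ⟨b⟩ through Q, begin at {v0}:
  after b @ step 1: ∅  — Q cannot continue

b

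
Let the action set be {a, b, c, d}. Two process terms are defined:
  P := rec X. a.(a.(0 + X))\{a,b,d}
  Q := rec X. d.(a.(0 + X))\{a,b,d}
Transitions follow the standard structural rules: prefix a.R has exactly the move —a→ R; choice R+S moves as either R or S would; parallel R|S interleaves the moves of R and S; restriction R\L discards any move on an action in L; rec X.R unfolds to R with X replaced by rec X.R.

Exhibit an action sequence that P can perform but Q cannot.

a

LTS(P): 2 reachable states
  u0 = rec X. a.(a.(0 + X))\{a,b,d} :: ··a··> u1
  u1 = (a.(0 + (rec X. a.(a.(0 + X))\{a,b,d})))\{a,b,d} :: ∅
LTS(Q): 2 reachable states
  v0 = rec X. d.(a.(0 + X))\{a,b,d} :: ··d··> v1
  v1 = (a.(0 + (rec X. d.(a.(0 + X))\{a,b,d})))\{a,b,d} :: ∅
Trace ⟨a⟩ through P, begin at {u0}:
  [1] a ⇒ {u1}
  ✓ P
Trace ⟨a⟩ through Q, begin at {v0}:
  [1] a ⇒ ∅ (Q stuck)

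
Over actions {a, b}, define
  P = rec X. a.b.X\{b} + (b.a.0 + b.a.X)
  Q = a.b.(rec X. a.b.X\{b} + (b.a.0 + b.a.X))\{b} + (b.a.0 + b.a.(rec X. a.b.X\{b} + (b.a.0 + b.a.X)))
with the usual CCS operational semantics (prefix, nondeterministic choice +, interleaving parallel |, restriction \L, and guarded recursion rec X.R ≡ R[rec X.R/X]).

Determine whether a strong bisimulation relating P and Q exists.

P's transition system — 7 states:
  p0 = rec X. a.b.X\{b} + (b.a.0 + b.a.X) → --a--▸ p1, --b--▸ p2, --b--▸ p3
  p1 = b.(rec X. a.b.X\{b} + (b.a.0 + b.a.X))\{b} → --b--▸ p4
  p2 = a.(rec X. a.b.X\{b} + (b.a.0 + b.a.X)) → --a--▸ p0
  p3 = a.0 → --a--▸ p5
  p4 = (rec X. a.b.X\{b} + (b.a.0 + b.a.X))\{b} → --a--▸ p6
  p5 = 0 → (no moves)
  p6 = (b.(rec X. a.b.X\{b} + (b.a.0 + b.a.X))\{b})\{b} → (no moves)
Q's transition system — 8 states:
  q0 = a.b.(rec X. a.b.X\{b} + (b.a.0 + b.a.X))\{b} + (b.a.0 + b.a.(rec X. a.b.X\{b} + (b.a.0 + b.a.X))) → --a--▸ q1, --b--▸ q2, --b--▸ q3
  q1 = b.(rec X. a.b.X\{b} + (b.a.0 + b.a.X))\{b} → --b--▸ q4
  q2 = a.(rec X. a.b.X\{b} + (b.a.0 + b.a.X)) → --a--▸ q5
  q3 = a.0 → --a--▸ q6
  q4 = (rec X. a.b.X\{b} + (b.a.0 + b.a.X))\{b} → --a--▸ q7
  q5 = rec X. a.b.X\{b} + (b.a.0 + b.a.X) → --a--▸ q1, --b--▸ q2, --b--▸ q3
  q6 = 0 → (no moves)
  q7 = (b.(rec X. a.b.X\{b} + (b.a.0 + b.a.X))\{b})\{b} → (no moves)
Bisimilarity quotient blocks:
  B0 = {p0, q0, q5}
  B1 = {p2, q2}
  B2 = {p1, q1}
  B3 = {p3, p4, q3, q4}
  B4 = {p5, p6, q6, q7}
p0 ∈ B0, q0 ∈ B0 → same block

bisimilar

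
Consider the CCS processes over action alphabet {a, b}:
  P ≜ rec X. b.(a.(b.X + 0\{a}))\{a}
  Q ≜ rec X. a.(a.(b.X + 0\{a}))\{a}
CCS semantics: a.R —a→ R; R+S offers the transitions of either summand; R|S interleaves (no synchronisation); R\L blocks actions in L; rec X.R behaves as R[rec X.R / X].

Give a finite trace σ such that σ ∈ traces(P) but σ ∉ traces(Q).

b

Reachable graph of P (2 states):
  u0 = rec X. b.(a.(b.X + 0\{a}))\{a} ⊢ ··b··> u1
  u1 = (a.(b.(rec X. b.(a.(b.X + 0\{a}))\{a}) + 0\{a}))\{a} ⊢ (no moves)
Reachable graph of Q (2 states):
  v0 = rec X. a.(a.(b.X + 0\{a}))\{a} ⊢ ··a··> v1
  v1 = (a.(b.(rec X. a.(a.(b.X + 0\{a}))\{a}) + 0\{a}))\{a} ⊢ (no moves)
Trace ⟨b⟩ through P, begin at {u0}:
  [1] b ⇒ {u1}
  ✓ P
Trace ⟨b⟩ through Q, begin at {v0}:
  [1] b ⇒ no successor for Q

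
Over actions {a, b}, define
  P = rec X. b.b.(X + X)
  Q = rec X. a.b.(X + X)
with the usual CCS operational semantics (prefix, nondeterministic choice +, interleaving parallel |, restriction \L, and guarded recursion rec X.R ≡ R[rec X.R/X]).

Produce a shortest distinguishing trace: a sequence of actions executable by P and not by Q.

P's transition system — 3 states:
  u0 = rec X. b.b.(X + X) | —b→ u1
  u1 = b.((rec X. b.b.(X + X)) + (rec X. b.b.(X + X))) | —b→ u2
  u2 = (rec X. b.b.(X + X)) + (rec X. b.b.(X + X)) | —b→ u1
Q's transition system — 3 states:
  v0 = rec X. a.b.(X + X) | —a→ v1
  v1 = b.((rec X. a.b.(X + X)) + (rec X. a.b.(X + X))) | —b→ v2
  v2 = (rec X. a.b.(X + X)) + (rec X. a.b.(X + X)) | —a→ v1
Executing b from P (initial set {u0}):
  [1] b ⇒ {u1}
  P completes σ.
Executing b from Q (initial set {v0}):
  [1] b ⇒ ∅ (Q stuck)

b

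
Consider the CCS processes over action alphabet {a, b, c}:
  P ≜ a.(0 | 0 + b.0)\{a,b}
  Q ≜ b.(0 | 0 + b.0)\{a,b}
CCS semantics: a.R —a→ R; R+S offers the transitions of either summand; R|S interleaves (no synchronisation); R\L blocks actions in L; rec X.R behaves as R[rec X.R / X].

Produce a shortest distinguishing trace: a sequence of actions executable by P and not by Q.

a

P's transition system — 2 states:
  p0 = a.(0 | 0 + b.0)\{a,b} → -a-> p1
  p1 = (0 | 0 + b.0)\{a,b} → ∅
Q's transition system — 2 states:
  q0 = b.(0 | 0 + b.0)\{a,b} → -b-> q1
  q1 = (0 | 0 + b.0)\{a,b} → ∅
Trace ⟨a⟩ through P, begin at {p0}:
  step 1 (a): {p1}
  ✓ P
Trace ⟨a⟩ through Q, begin at {q0}:
  step 1 (a): ∅  — Q cannot continue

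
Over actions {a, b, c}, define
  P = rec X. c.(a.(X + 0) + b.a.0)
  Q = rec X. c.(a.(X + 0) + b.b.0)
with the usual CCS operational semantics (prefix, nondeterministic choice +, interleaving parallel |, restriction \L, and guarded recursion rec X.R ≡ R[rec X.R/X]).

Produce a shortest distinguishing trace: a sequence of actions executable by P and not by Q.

LTS(P): 5 reachable states
  m0 = rec X. c.(a.(X + 0) + b.a.0) | --c--▸ m1
  m1 = a.((rec X. c.(a.(X + 0) + b.a.0)) + 0) + b.a.0 | --a--▸ m2, --b--▸ m3
  m2 = (rec X. c.(a.(X + 0) + b.a.0)) + 0 | --c--▸ m1
  m3 = a.0 | --a--▸ m4
  m4 = 0 | ∅
LTS(Q): 5 reachable states
  n0 = rec X. c.(a.(X + 0) + b.b.0) | --c--▸ n1
  n1 = a.((rec X. c.(a.(X + 0) + b.b.0)) + 0) + b.b.0 | --a--▸ n2, --b--▸ n3
  n2 = (rec X. c.(a.(X + 0) + b.b.0)) + 0 | --c--▸ n1
  n3 = b.0 | --b--▸ n4
  n4 = 0 | ∅
Trace ⟨cba⟩ through P, begin at {m0}:
  after c @ step 1: {m1}
  after b @ step 2: {m3}
  after a @ step 3: {m4}
  ✓ P
Trace ⟨cba⟩ through Q, begin at {n0}:
  after c @ step 1: {n1}
  after b @ step 2: {n3}
  after a @ step 3: no successor for Q

cba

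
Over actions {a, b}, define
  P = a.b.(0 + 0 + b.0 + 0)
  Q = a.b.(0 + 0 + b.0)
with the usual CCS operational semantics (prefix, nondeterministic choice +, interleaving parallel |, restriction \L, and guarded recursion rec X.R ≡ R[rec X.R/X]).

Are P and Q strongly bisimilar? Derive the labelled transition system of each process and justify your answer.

bisimilar

P's transition system — 4 states:
  p0 = a.b.(0 + 0 + b.0 + 0) has moves ··a··> p1
  p1 = b.(0 + 0 + b.0 + 0) has moves ··b··> p2
  p2 = 0 + 0 + b.0 + 0 has moves ··b··> p3
  p3 = 0 has moves (no moves)
Q's transition system — 4 states:
  q0 = a.b.(0 + 0 + b.0) has moves ··a··> q1
  q1 = b.(0 + 0 + b.0) has moves ··b··> q2
  q2 = 0 + 0 + b.0 has moves ··b··> q3
  q3 = 0 has moves (no moves)
Coarsest stable partition (strong bisimilarity classes):
  B0 = {p0, q0}
  B1 = {p1, q1}
  B2 = {p2, q2}
  B3 = {p3, q3}
p0 ∈ B0, q0 ∈ B0 → same block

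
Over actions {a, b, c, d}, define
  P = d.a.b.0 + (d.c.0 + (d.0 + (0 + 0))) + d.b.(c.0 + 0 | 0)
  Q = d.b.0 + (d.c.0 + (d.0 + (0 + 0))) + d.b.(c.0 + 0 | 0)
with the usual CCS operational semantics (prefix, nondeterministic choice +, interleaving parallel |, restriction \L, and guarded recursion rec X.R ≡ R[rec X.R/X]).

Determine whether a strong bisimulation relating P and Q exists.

P's transition system — 7 states:
  u0 = d.a.b.0 + (d.c.0 + (d.0 + (0 + 0))) + d.b.(c.0 + 0 | 0) has moves =d=> u1, =d=> u2, =d=> u3, =d=> u4
  u1 = 0 has moves ·
  u2 = a.b.0 has moves =a=> u5
  u3 = b.(c.0 + 0 | 0) has moves =b=> u6
  u4 = c.0 has moves =c=> u1
  u5 = b.0 has moves =b=> u1
  u6 = c.0 + 0 | 0 has moves =c=> u1
Q's transition system — 6 states:
  v0 = d.b.0 + (d.c.0 + (d.0 + (0 + 0))) + d.b.(c.0 + 0 | 0) has moves =d=> v1, =d=> v2, =d=> v3, =d=> v4
  v1 = 0 has moves ·
  v2 = b.(c.0 + 0 | 0) has moves =b=> v5
  v3 = b.0 has moves =b=> v1
  v4 = c.0 has moves =c=> v1
  v5 = c.0 + 0 | 0 has moves =c=> v1
Bisimilarity quotient blocks:
  B0 = {u0}
  B1 = {u4, u6, v4, v5}
  B2 = {u1, v1}
  B3 = {u2}
  B4 = {u5, v3}
  B5 = {u3, v2}
  B6 = {v0}
u0 ∈ B0, v0 ∈ B6 → different blocks

P ≁ Q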